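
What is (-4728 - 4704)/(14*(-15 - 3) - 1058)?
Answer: 36/5 ≈ 7.2000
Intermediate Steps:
(-4728 - 4704)/(14*(-15 - 3) - 1058) = -9432/(14*(-18) - 1058) = -9432/(-252 - 1058) = -9432/(-1310) = -9432*(-1/1310) = 36/5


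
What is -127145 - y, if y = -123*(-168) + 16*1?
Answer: -147825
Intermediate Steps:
y = 20680 (y = 20664 + 16 = 20680)
-127145 - y = -127145 - 1*20680 = -127145 - 20680 = -147825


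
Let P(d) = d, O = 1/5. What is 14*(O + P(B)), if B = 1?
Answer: 84/5 ≈ 16.800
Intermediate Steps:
O = ⅕ ≈ 0.20000
14*(O + P(B)) = 14*(⅕ + 1) = 14*(6/5) = 84/5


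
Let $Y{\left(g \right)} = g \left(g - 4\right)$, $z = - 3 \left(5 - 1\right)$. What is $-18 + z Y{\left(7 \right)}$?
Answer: $-270$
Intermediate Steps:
$z = -12$ ($z = \left(-3\right) 4 = -12$)
$Y{\left(g \right)} = g \left(-4 + g\right)$
$-18 + z Y{\left(7 \right)} = -18 - 12 \cdot 7 \left(-4 + 7\right) = -18 - 12 \cdot 7 \cdot 3 = -18 - 252 = -270$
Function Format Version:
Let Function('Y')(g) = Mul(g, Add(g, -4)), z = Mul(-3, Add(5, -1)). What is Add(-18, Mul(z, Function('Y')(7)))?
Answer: -270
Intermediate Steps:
z = -12 (z = Mul(-3, 4) = -12)
Function('Y')(g) = Mul(g, Add(-4, g))
Add(-18, Mul(z, Function('Y')(7))) = Add(-18, Mul(-12, Mul(7, Add(-4, 7)))) = Add(-18, Mul(-12, Mul(7, 3))) = Add(-18, Mul(-12, 21)) = Add(-18, -252) = -270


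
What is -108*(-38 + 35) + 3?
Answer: 327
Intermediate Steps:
-108*(-38 + 35) + 3 = -108*(-3) + 3 = 324 + 3 = 327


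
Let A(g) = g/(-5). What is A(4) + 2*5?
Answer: 46/5 ≈ 9.2000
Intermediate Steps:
A(g) = -g/5 (A(g) = g*(-⅕) = -g/5)
A(4) + 2*5 = -⅕*4 + 2*5 = -⅘ + 10 = 46/5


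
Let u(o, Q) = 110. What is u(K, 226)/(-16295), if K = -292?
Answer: -22/3259 ≈ -0.0067505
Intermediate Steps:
u(K, 226)/(-16295) = 110/(-16295) = 110*(-1/16295) = -22/3259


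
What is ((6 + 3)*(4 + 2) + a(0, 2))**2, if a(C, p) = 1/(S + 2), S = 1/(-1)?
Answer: 3025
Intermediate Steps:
S = -1
a(C, p) = 1 (a(C, p) = 1/(-1 + 2) = 1/1 = 1)
((6 + 3)*(4 + 2) + a(0, 2))**2 = ((6 + 3)*(4 + 2) + 1)**2 = (9*6 + 1)**2 = (54 + 1)**2 = 55**2 = 3025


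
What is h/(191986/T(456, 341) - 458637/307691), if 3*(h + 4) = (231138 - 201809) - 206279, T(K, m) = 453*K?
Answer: 1874591336337576/17833681745 ≈ 1.0512e+5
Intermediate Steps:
h = -176962/3 (h = -4 + ((231138 - 201809) - 206279)/3 = -4 + (29329 - 206279)/3 = -4 + (⅓)*(-176950) = -4 - 176950/3 = -176962/3 ≈ -58987.)
h/(191986/T(456, 341) - 458637/307691) = -176962/(3*(191986/((453*456)) - 458637/307691)) = -176962/(3*(191986/206568 - 458637*1/307691)) = -176962/(3*(191986*(1/206568) - 458637/307691)) = -176962/(3*(95993/103284 - 458637/307691)) = -176962/(3*(-17833681745/31779557244)) = -176962/3*(-31779557244/17833681745) = 1874591336337576/17833681745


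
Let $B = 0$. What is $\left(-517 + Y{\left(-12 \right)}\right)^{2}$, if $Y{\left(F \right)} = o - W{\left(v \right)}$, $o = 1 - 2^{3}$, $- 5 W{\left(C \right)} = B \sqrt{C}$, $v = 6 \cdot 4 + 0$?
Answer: $274576$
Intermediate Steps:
$v = 24$ ($v = 24 + 0 = 24$)
$W{\left(C \right)} = 0$ ($W{\left(C \right)} = - \frac{0 \sqrt{C}}{5} = \left(- \frac{1}{5}\right) 0 = 0$)
$o = -7$ ($o = 1 - 8 = -7$)
$Y{\left(F \right)} = -7$ ($Y{\left(F \right)} = -7 - 0 = -7 + 0 = -7$)
$\left(-517 + Y{\left(-12 \right)}\right)^{2} = \left(-517 - 7\right)^{2} = \left(-524\right)^{2} = 274576$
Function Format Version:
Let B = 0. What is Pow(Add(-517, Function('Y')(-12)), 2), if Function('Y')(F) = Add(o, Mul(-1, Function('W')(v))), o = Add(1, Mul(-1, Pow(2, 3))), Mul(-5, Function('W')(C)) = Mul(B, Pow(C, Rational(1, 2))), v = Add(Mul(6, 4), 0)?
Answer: 274576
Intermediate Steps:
v = 24 (v = Add(24, 0) = 24)
Function('W')(C) = 0 (Function('W')(C) = Mul(Rational(-1, 5), Mul(0, Pow(C, Rational(1, 2)))) = Mul(Rational(-1, 5), 0) = 0)
o = -7 (o = Add(1, Mul(-1, 8)) = Add(1, -8) = -7)
Function('Y')(F) = -7 (Function('Y')(F) = Add(-7, Mul(-1, 0)) = Add(-7, 0) = -7)
Pow(Add(-517, Function('Y')(-12)), 2) = Pow(Add(-517, -7), 2) = Pow(-524, 2) = 274576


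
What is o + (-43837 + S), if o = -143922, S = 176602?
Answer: -11157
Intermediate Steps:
o + (-43837 + S) = -143922 + (-43837 + 176602) = -143922 + 132765 = -11157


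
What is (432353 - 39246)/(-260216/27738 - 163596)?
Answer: -5452000983/2269043032 ≈ -2.4028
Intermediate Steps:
(432353 - 39246)/(-260216/27738 - 163596) = 393107/(-260216*1/27738 - 163596) = 393107/(-130108/13869 - 163596) = 393107/(-2269043032/13869) = 393107*(-13869/2269043032) = -5452000983/2269043032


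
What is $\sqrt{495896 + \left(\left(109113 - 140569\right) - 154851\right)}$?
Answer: $\sqrt{309589} \approx 556.41$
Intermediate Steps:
$\sqrt{495896 + \left(\left(109113 - 140569\right) - 154851\right)} = \sqrt{495896 - 186307} = \sqrt{309589}$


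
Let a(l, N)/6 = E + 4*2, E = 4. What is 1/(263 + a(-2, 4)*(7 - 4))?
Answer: 1/479 ≈ 0.0020877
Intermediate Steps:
a(l, N) = 72 (a(l, N) = 6*(4 + 4*2) = 6*(4 + 8) = 6*12 = 72)
1/(263 + a(-2, 4)*(7 - 4)) = 1/(263 + 72*(7 - 4)) = 1/(263 + 72*3) = 1/(263 + 216) = 1/479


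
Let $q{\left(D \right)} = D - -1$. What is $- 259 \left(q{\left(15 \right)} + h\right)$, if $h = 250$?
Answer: $-68894$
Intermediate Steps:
$q{\left(D \right)} = 1 + D$ ($q{\left(D \right)} = D + 1 = 1 + D$)
$- 259 \left(q{\left(15 \right)} + h\right) = - 259 \left(\left(1 + 15\right) + 250\right) = - 259 \left(16 + 250\right) = \left(-259\right) 266 = -68894$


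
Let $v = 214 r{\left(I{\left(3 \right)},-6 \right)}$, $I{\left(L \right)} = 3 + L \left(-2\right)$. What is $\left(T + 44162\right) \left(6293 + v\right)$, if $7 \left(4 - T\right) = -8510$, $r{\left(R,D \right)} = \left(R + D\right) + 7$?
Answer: $\frac{1863146280}{7} \approx 2.6616 \cdot 10^{8}$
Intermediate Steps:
$I{\left(L \right)} = 3 - 2 L$
$r{\left(R,D \right)} = 7 + D + R$ ($r{\left(R,D \right)} = \left(D + R\right) + 7 = 7 + D + R$)
$T = \frac{8538}{7}$ ($T = 4 - - \frac{8510}{7} = 4 + \frac{8510}{7} = \frac{8538}{7} \approx 1219.7$)
$v = -428$ ($v = 214 \left(7 - 6 + \left(3 - 6\right)\right) = 214 \left(7 - 6 - 3\right) = 214 \left(-2\right) = -428$)
$\left(T + 44162\right) \left(6293 + v\right) = \left(\frac{8538}{7} + 44162\right) \left(6293 - 428\right) = \frac{317672}{7} \cdot 5865 = \frac{1863146280}{7}$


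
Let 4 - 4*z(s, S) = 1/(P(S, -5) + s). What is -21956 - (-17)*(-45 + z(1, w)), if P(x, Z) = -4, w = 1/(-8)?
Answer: -272431/12 ≈ -22703.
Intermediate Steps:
w = -⅛ ≈ -0.12500
z(s, S) = 1 - 1/(4*(-4 + s))
-21956 - (-17)*(-45 + z(1, w)) = -21956 - (-17)*(-45 + (-17/4 + 1)/(-4 + 1)) = -21956 - (-17)*(-45 - 13/4/(-3)) = -21956 - (-17)*(-45 - ⅓*(-13/4)) = -21956 - (-17)*(-45 + 13/12) = -21956 - (-17)*(-527)/12 = -21956 - 1*8959/12 = -21956 - 8959/12 = -272431/12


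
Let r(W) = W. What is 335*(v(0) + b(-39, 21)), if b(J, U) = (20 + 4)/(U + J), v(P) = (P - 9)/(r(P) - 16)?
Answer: -12395/48 ≈ -258.23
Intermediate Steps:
v(P) = (-9 + P)/(-16 + P) (v(P) = (P - 9)/(P - 16) = (-9 + P)/(-16 + P))
b(J, U) = 24/(J + U)
335*(v(0) + b(-39, 21)) = 335*((-9 + 0)/(-16 + 0) + 24/(-39 + 21)) = 335*(-9/(-16) + 24/(-18)) = 335*(-1/16*(-9) + 24*(-1/18)) = 335*(9/16 - 4/3) = 335*(-37/48) = -12395/48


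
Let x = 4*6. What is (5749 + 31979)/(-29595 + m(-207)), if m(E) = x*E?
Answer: -12576/11521 ≈ -1.0916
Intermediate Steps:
x = 24
m(E) = 24*E
(5749 + 31979)/(-29595 + m(-207)) = (5749 + 31979)/(-29595 + 24*(-207)) = 37728/(-29595 - 4968) = 37728/(-34563) = 37728*(-1/34563) = -12576/11521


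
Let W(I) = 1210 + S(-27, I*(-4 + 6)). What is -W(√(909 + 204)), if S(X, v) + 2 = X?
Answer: -1181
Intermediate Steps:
S(X, v) = -2 + X
W(I) = 1181 (W(I) = 1210 + (-2 - 27) = 1210 - 29 = 1181)
-W(√(909 + 204)) = -1*1181 = -1181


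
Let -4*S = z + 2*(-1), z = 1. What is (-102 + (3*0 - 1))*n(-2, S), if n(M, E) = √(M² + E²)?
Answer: -103*√65/4 ≈ -207.60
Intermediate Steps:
S = ¼ (S = -(1 + 2*(-1))/4 = -(1 - 2)/4 = -¼*(-1) = ¼ ≈ 0.25000)
n(M, E) = √(E² + M²)
(-102 + (3*0 - 1))*n(-2, S) = (-102 + (3*0 - 1))*√((¼)² + (-2)²) = (-102 + (0 - 1))*√(1/16 + 4) = (-102 - 1)*√(65/16) = -103*√65/4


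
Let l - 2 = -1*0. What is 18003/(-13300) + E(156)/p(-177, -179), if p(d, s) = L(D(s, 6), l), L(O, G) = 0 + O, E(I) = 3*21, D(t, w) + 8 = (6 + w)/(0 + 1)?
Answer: 47868/3325 ≈ 14.396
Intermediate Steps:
l = 2 (l = 2 - 1*0 = 2 + 0 = 2)
D(t, w) = -2 + w (D(t, w) = -8 + (6 + w)/(0 + 1) = -8 + (6 + w)/1 = -8 + (6 + w)*1 = -8 + (6 + w) = -2 + w)
E(I) = 63
L(O, G) = O
p(d, s) = 4 (p(d, s) = -2 + 6 = 4)
18003/(-13300) + E(156)/p(-177, -179) = 18003/(-13300) + 63/4 = 18003*(-1/13300) + 63*(¼) = -18003/13300 + 63/4 = 47868/3325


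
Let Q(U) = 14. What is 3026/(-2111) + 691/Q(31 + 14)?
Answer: 1416337/29554 ≈ 47.924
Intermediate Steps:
3026/(-2111) + 691/Q(31 + 14) = 3026/(-2111) + 691/14 = 3026*(-1/2111) + 691*(1/14) = -3026/2111 + 691/14 = 1416337/29554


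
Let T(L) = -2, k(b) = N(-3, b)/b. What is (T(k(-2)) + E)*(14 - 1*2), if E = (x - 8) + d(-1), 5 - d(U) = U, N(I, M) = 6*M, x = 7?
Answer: 36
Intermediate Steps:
k(b) = 6 (k(b) = (6*b)/b = 6)
d(U) = 5 - U
E = 5 (E = (7 - 8) + (5 - 1*(-1)) = -1 + (5 + 1) = -1 + 6 = 5)
(T(k(-2)) + E)*(14 - 1*2) = (-2 + 5)*(14 - 1*2) = 3*(14 - 2) = 3*12 = 36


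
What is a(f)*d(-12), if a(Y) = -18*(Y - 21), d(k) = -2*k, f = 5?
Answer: 6912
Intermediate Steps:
a(Y) = 378 - 18*Y (a(Y) = -18*(-21 + Y) = 378 - 18*Y)
a(f)*d(-12) = (378 - 18*5)*(-2*(-12)) = (378 - 90)*24 = 288*24 = 6912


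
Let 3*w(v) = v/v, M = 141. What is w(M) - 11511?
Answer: -34532/3 ≈ -11511.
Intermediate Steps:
w(v) = ⅓ (w(v) = (v/v)/3 = (⅓)*1 = ⅓)
w(M) - 11511 = ⅓ - 11511 = -34532/3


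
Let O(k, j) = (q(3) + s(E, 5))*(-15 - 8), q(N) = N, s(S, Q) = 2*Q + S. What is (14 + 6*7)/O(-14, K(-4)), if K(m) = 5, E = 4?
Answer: -56/391 ≈ -0.14322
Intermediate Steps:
s(S, Q) = S + 2*Q
O(k, j) = -391 (O(k, j) = (3 + (4 + 2*5))*(-15 - 8) = (3 + (4 + 10))*(-23) = (3 + 14)*(-23) = 17*(-23) = -391)
(14 + 6*7)/O(-14, K(-4)) = (14 + 6*7)/(-391) = (14 + 42)*(-1/391) = 56*(-1/391) = -56/391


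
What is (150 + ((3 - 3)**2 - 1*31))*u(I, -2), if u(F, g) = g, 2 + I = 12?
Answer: -238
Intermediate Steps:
I = 10 (I = -2 + 12 = 10)
(150 + ((3 - 3)**2 - 1*31))*u(I, -2) = (150 + ((3 - 3)**2 - 1*31))*(-2) = (150 + (0**2 - 31))*(-2) = (150 + (0 - 31))*(-2) = (150 - 31)*(-2) = 119*(-2) = -238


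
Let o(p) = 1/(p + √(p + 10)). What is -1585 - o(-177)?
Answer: -49920983/31496 + I*√167/31496 ≈ -1585.0 + 0.0004103*I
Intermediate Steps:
o(p) = 1/(p + √(10 + p))
-1585 - o(-177) = -1585 - 1/(-177 + √(10 - 177)) = -1585 - 1/(-177 + √(-167)) = -1585 - 1/(-177 + I*√167)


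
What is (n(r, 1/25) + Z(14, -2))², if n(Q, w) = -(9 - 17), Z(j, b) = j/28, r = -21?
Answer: 289/4 ≈ 72.250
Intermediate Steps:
Z(j, b) = j/28 (Z(j, b) = j*(1/28) = j/28)
n(Q, w) = 8 (n(Q, w) = -1*(-8) = 8)
(n(r, 1/25) + Z(14, -2))² = (8 + (1/28)*14)² = (8 + ½)² = (17/2)² = 289/4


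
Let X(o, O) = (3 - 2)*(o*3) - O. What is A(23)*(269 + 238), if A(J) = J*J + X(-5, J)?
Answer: 248937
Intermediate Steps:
X(o, O) = -O + 3*o (X(o, O) = 1*(3*o) - O = 3*o - O = -O + 3*o)
A(J) = -15 + J² - J (A(J) = J*J + (-J + 3*(-5)) = J² + (-J - 15) = J² + (-15 - J) = -15 + J² - J)
A(23)*(269 + 238) = (-15 + 23² - 1*23)*(269 + 238) = (-15 + 529 - 23)*507 = 491*507 = 248937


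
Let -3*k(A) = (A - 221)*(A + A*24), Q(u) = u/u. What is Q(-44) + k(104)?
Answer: 101401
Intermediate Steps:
Q(u) = 1
k(A) = -25*A*(-221 + A)/3 (k(A) = -(A - 221)*(A + A*24)/3 = -(-221 + A)*(A + 24*A)/3 = -(-221 + A)*25*A/3 = -25*A*(-221 + A)/3)
Q(-44) + k(104) = 1 + (25/3)*104*(221 - 1*104) = 1 + (25/3)*104*(221 - 104) = 1 + (25/3)*104*117 = 1 + 101400 = 101401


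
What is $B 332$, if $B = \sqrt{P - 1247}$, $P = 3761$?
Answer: $332 \sqrt{2514} \approx 16646.0$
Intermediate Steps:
$B = \sqrt{2514}$ ($B = \sqrt{3761 - 1247} = \sqrt{2514} \approx 50.14$)
$B 332 = \sqrt{2514} \cdot 332 = 332 \sqrt{2514}$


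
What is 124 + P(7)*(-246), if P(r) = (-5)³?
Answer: 30874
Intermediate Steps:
P(r) = -125
124 + P(7)*(-246) = 124 - 125*(-246) = 124 + 30750 = 30874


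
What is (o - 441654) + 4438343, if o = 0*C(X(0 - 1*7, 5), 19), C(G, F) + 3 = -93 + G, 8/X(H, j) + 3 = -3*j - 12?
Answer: 3996689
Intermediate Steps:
X(H, j) = 8/(-15 - 3*j) (X(H, j) = 8/(-3 + (-3*j - 12)) = 8/(-3 + (-12 - 3*j)) = 8/(-15 - 3*j))
C(G, F) = -96 + G (C(G, F) = -3 + (-93 + G) = -96 + G)
o = 0 (o = 0*(-96 - 8/(15 + 3*5)) = 0*(-96 - 8/(15 + 15)) = 0*(-96 - 8/30) = 0*(-96 - 8*1/30) = 0*(-96 - 4/15) = 0*(-1444/15) = 0)
(o - 441654) + 4438343 = (0 - 441654) + 4438343 = -441654 + 4438343 = 3996689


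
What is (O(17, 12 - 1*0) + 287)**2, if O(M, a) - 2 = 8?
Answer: 88209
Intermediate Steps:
O(M, a) = 10 (O(M, a) = 2 + 8 = 10)
(O(17, 12 - 1*0) + 287)**2 = (10 + 287)**2 = 297**2 = 88209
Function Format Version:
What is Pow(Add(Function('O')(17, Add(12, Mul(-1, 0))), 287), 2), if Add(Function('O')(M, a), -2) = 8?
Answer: 88209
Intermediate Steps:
Function('O')(M, a) = 10 (Function('O')(M, a) = Add(2, 8) = 10)
Pow(Add(Function('O')(17, Add(12, Mul(-1, 0))), 287), 2) = Pow(Add(10, 287), 2) = Pow(297, 2) = 88209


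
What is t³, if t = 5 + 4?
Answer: 729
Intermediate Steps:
t = 9
t³ = 9³ = 729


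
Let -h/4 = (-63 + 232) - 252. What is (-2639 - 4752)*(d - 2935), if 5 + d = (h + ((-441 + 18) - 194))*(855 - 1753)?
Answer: -1869849090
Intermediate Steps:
h = 332 (h = -4*((-63 + 232) - 252) = -4*(169 - 252) = -4*(-83) = 332)
d = 255925 (d = -5 + (332 + ((-441 + 18) - 194))*(855 - 1753) = -5 + (332 + (-423 - 194))*(-898) = -5 + (332 - 617)*(-898) = -5 - 285*(-898) = -5 + 255930 = 255925)
(-2639 - 4752)*(d - 2935) = (-2639 - 4752)*(255925 - 2935) = -7391*252990 = -1869849090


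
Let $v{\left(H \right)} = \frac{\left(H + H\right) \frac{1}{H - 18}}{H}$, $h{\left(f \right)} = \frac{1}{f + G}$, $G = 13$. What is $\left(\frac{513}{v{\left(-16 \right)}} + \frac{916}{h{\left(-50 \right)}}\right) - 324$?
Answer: $-42937$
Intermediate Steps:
$h{\left(f \right)} = \frac{1}{13 + f}$ ($h{\left(f \right)} = \frac{1}{f + 13} = \frac{1}{13 + f}$)
$v{\left(H \right)} = \frac{2}{-18 + H}$ ($v{\left(H \right)} = \frac{2 H \frac{1}{-18 + H}}{H} = \frac{2}{-18 + H}$)
$\left(\frac{513}{v{\left(-16 \right)}} + \frac{916}{h{\left(-50 \right)}}\right) - 324 = \left(\frac{513}{2 \frac{1}{-18 - 16}} + \frac{916}{\frac{1}{13 - 50}}\right) - 324 = \left(\frac{513}{2 \frac{1}{-34}} + \frac{916}{\frac{1}{-37}}\right) - 324 = \left(\frac{513}{2 \left(- \frac{1}{34}\right)} + \frac{916}{- \frac{1}{37}}\right) - 324 = \left(\frac{513}{- \frac{1}{17}} + 916 \left(-37\right)\right) - 324 = \left(513 \left(-17\right) - 33892\right) - 324 = \left(-8721 - 33892\right) - 324 = -42613 - 324 = -42937$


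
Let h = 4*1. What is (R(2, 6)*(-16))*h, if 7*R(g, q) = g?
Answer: -128/7 ≈ -18.286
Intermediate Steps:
R(g, q) = g/7
h = 4
(R(2, 6)*(-16))*h = (((1/7)*2)*(-16))*4 = ((2/7)*(-16))*4 = -32/7*4 = -128/7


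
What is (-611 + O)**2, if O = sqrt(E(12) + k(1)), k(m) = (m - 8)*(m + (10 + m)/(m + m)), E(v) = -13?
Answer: 746525/2 - 1833*I*sqrt(26) ≈ 3.7326e+5 - 9346.5*I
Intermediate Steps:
k(m) = (-8 + m)*(m + (10 + m)/(2*m)) (k(m) = (-8 + m)*(m + (10 + m)/((2*m))) = (-8 + m)*(m + (10 + m)*(1/(2*m))) = (-8 + m)*(m + (10 + m)/(2*m)))
O = 3*I*sqrt(26)/2 (O = sqrt(-13 + (1 + 1**2 - 40/1 - 15/2*1)) = sqrt(-13 + (1 + 1 - 40*1 - 15/2)) = sqrt(-13 + (1 + 1 - 40 - 15/2)) = sqrt(-13 - 91/2) = sqrt(-117/2) = 3*I*sqrt(26)/2 ≈ 7.6485*I)
(-611 + O)**2 = (-611 + 3*I*sqrt(26)/2)**2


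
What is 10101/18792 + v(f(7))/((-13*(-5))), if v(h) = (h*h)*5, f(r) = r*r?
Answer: 15083635/81432 ≈ 185.23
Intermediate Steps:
f(r) = r²
v(h) = 5*h² (v(h) = h²*5 = 5*h²)
10101/18792 + v(f(7))/((-13*(-5))) = 10101/18792 + (5*(7²)²)/((-13*(-5))) = 10101*(1/18792) + (5*49²)/65 = 3367/6264 + (5*2401)*(1/65) = 3367/6264 + 12005*(1/65) = 3367/6264 + 2401/13 = 15083635/81432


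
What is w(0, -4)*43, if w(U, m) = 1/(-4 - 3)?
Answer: -43/7 ≈ -6.1429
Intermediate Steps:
w(U, m) = -⅐ (w(U, m) = 1/(-7) = -⅐)
w(0, -4)*43 = -⅐*43 = -43/7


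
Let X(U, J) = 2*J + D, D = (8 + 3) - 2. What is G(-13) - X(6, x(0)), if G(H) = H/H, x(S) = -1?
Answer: -6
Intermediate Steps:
D = 9 (D = 11 - 2 = 9)
G(H) = 1
X(U, J) = 9 + 2*J (X(U, J) = 2*J + 9 = 9 + 2*J)
G(-13) - X(6, x(0)) = 1 - (9 + 2*(-1)) = 1 - (9 - 2) = 1 - 1*7 = 1 - 7 = -6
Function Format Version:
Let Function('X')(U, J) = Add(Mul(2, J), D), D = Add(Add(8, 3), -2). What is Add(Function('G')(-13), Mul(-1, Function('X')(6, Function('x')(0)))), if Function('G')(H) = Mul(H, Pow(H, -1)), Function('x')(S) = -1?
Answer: -6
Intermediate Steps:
D = 9 (D = Add(11, -2) = 9)
Function('G')(H) = 1
Function('X')(U, J) = Add(9, Mul(2, J)) (Function('X')(U, J) = Add(Mul(2, J), 9) = Add(9, Mul(2, J)))
Add(Function('G')(-13), Mul(-1, Function('X')(6, Function('x')(0)))) = Add(1, Mul(-1, Add(9, Mul(2, -1)))) = Add(1, Mul(-1, Add(9, -2))) = Add(1, Mul(-1, 7)) = Add(1, -7) = -6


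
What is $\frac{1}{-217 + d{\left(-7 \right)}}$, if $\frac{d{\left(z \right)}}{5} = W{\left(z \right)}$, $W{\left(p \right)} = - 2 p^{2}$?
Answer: $- \frac{1}{707} \approx -0.0014144$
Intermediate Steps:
$d{\left(z \right)} = - 10 z^{2}$ ($d{\left(z \right)} = 5 \left(- 2 z^{2}\right) = - 10 z^{2}$)
$\frac{1}{-217 + d{\left(-7 \right)}} = \frac{1}{-217 - 10 \left(-7\right)^{2}} = \frac{1}{-217 - 490} = \frac{1}{-707} = - \frac{1}{707}$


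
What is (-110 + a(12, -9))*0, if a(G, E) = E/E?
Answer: 0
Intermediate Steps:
a(G, E) = 1
(-110 + a(12, -9))*0 = (-110 + 1)*0 = -109*0 = 0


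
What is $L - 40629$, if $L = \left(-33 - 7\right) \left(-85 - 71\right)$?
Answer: $-34389$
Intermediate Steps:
$L = 6240$ ($L = \left(-33 - 7\right) \left(-156\right) = \left(-40\right) \left(-156\right) = 6240$)
$L - 40629 = 6240 - 40629 = -34389$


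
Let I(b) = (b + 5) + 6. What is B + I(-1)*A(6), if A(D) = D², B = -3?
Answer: 357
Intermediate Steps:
I(b) = 11 + b (I(b) = (5 + b) + 6 = 11 + b)
B + I(-1)*A(6) = -3 + (11 - 1)*6² = -3 + 10*36 = -3 + 360 = 357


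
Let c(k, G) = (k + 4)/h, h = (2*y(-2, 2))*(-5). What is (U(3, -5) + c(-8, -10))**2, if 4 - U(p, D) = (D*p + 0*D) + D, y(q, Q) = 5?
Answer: 362404/625 ≈ 579.85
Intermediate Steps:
U(p, D) = 4 - D - D*p (U(p, D) = 4 - ((D*p + 0*D) + D) = 4 - ((D*p + 0) + D) = 4 - (D*p + D) = 4 - (D + D*p) = 4 + (-D - D*p) = 4 - D - D*p)
h = -50 (h = (2*5)*(-5) = 10*(-5) = -50)
c(k, G) = -2/25 - k/50 (c(k, G) = (k + 4)/(-50) = (4 + k)*(-1/50) = -2/25 - k/50)
(U(3, -5) + c(-8, -10))**2 = ((4 - 1*(-5) - 1*(-5)*3) + (-2/25 - 1/50*(-8)))**2 = ((4 + 5 + 15) + (-2/25 + 4/25))**2 = (24 + 2/25)**2 = (602/25)**2 = 362404/625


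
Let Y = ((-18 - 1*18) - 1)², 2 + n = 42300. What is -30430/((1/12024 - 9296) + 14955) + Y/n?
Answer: -15383276769887/2878117371466 ≈ -5.3449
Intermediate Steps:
n = 42298 (n = -2 + 42300 = 42298)
Y = 1369 (Y = ((-18 - 18) - 1)² = (-36 - 1)² = (-37)² = 1369)
-30430/((1/12024 - 9296) + 14955) + Y/n = -30430/((1/12024 - 9296) + 14955) + 1369/42298 = -30430/((1/12024 - 9296) + 14955) + 1369*(1/42298) = -30430/(-111775103/12024 + 14955) + 1369/42298 = -30430/68043817/12024 + 1369/42298 = -30430*12024/68043817 + 1369/42298 = -365890320/68043817 + 1369/42298 = -15383276769887/2878117371466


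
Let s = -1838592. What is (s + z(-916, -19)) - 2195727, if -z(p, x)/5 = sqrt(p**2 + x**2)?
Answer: -4034319 - 5*sqrt(839417) ≈ -4.0389e+6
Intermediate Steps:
z(p, x) = -5*sqrt(p**2 + x**2)
(s + z(-916, -19)) - 2195727 = (-1838592 - 5*sqrt((-916)**2 + (-19)**2)) - 2195727 = (-1838592 - 5*sqrt(839056 + 361)) - 2195727 = (-1838592 - 5*sqrt(839417)) - 2195727 = -4034319 - 5*sqrt(839417)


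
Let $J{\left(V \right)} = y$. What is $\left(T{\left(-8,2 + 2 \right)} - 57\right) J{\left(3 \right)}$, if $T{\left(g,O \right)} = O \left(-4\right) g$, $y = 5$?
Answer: $355$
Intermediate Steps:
$J{\left(V \right)} = 5$
$T{\left(g,O \right)} = - 4 O g$
$\left(T{\left(-8,2 + 2 \right)} - 57\right) J{\left(3 \right)} = \left(\left(-4\right) \left(2 + 2\right) \left(-8\right) - 57\right) 5 = \left(\left(-4\right) 4 \left(-8\right) - 57\right) 5 = \left(128 - 57\right) 5 = 71 \cdot 5 = 355$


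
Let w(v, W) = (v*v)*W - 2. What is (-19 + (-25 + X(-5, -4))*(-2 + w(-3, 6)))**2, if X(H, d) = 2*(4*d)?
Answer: 8231161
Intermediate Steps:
X(H, d) = 8*d
w(v, W) = -2 + W*v**2 (w(v, W) = v**2*W - 2 = W*v**2 - 2 = -2 + W*v**2)
(-19 + (-25 + X(-5, -4))*(-2 + w(-3, 6)))**2 = (-19 + (-25 + 8*(-4))*(-2 + (-2 + 6*(-3)**2)))**2 = (-19 + (-25 - 32)*(-2 + (-2 + 6*9)))**2 = (-19 - 57*(-2 + (-2 + 54)))**2 = (-19 - 57*(-2 + 52))**2 = (-19 - 57*50)**2 = (-19 - 2850)**2 = (-2869)**2 = 8231161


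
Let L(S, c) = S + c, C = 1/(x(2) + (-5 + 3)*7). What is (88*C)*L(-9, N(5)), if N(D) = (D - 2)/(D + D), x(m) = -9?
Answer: 3828/115 ≈ 33.287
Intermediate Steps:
C = -1/23 (C = 1/(-9 + (-5 + 3)*7) = 1/(-9 - 2*7) = 1/(-9 - 14) = 1/(-23) = -1/23 ≈ -0.043478)
N(D) = (-2 + D)/(2*D) (N(D) = (-2 + D)/((2*D)) = (-2 + D)*(1/(2*D)) = (-2 + D)/(2*D))
(88*C)*L(-9, N(5)) = (88*(-1/23))*(-9 + (1/2)*(-2 + 5)/5) = -88*(-9 + (1/2)*(1/5)*3)/23 = -88*(-9 + 3/10)/23 = -88/23*(-87/10) = 3828/115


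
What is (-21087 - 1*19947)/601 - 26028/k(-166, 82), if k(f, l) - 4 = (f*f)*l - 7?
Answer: -92735617854/1358012989 ≈ -68.288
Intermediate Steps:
k(f, l) = -3 + l*f**2 (k(f, l) = 4 + ((f*f)*l - 7) = 4 + (f**2*l - 7) = 4 + (l*f**2 - 7) = 4 + (-7 + l*f**2) = -3 + l*f**2)
(-21087 - 1*19947)/601 - 26028/k(-166, 82) = (-21087 - 1*19947)/601 - 26028/(-3 + 82*(-166)**2) = (-21087 - 19947)*(1/601) - 26028/(-3 + 82*27556) = -41034*1/601 - 26028/(-3 + 2259592) = -41034/601 - 26028/2259589 = -92735617854/1358012989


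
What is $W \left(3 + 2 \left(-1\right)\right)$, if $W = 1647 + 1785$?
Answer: $3432$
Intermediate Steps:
$W = 3432$
$W \left(3 + 2 \left(-1\right)\right) = 3432 \left(3 + 2 \left(-1\right)\right) = 3432 \left(3 - 2\right) = 3432 \cdot 1 = 3432$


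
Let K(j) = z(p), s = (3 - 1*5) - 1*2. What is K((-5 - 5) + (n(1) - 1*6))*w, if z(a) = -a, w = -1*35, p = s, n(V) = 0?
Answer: -140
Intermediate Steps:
s = -4 (s = (3 - 5) - 2 = -2 - 2 = -4)
p = -4
w = -35
K(j) = 4 (K(j) = -1*(-4) = 4)
K((-5 - 5) + (n(1) - 1*6))*w = 4*(-35) = -140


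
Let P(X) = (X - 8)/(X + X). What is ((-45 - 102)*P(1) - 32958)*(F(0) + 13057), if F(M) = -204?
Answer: -833992611/2 ≈ -4.1700e+8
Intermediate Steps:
P(X) = (-8 + X)/(2*X) (P(X) = (-8 + X)/((2*X)) = (-8 + X)*(1/(2*X)) = (-8 + X)/(2*X))
((-45 - 102)*P(1) - 32958)*(F(0) + 13057) = ((-45 - 102)*((½)*(-8 + 1)/1) - 32958)*(-204 + 13057) = (-147*(-7)/2 - 32958)*12853 = (-147*(-7/2) - 32958)*12853 = (1029/2 - 32958)*12853 = -64887/2*12853 = -833992611/2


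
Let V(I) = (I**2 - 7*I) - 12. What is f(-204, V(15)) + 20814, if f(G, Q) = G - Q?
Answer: 20502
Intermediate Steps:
V(I) = -12 + I**2 - 7*I
f(-204, V(15)) + 20814 = (-204 - (-12 + 15**2 - 7*15)) + 20814 = (-204 - (-12 + 225 - 105)) + 20814 = (-204 - 1*108) + 20814 = (-204 - 108) + 20814 = -312 + 20814 = 20502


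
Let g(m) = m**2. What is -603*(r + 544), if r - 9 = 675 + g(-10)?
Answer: -800784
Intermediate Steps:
r = 784 (r = 9 + (675 + (-10)**2) = 9 + (675 + 100) = 9 + 775 = 784)
-603*(r + 544) = -603*(784 + 544) = -603*1328 = -800784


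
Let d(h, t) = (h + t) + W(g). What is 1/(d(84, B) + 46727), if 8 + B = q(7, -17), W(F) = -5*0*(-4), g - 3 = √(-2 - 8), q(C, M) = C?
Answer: 1/46810 ≈ 2.1363e-5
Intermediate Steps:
g = 3 + I*√10 (g = 3 + √(-2 - 8) = 3 + √(-10) = 3 + I*√10 ≈ 3.0 + 3.1623*I)
W(F) = 0 (W(F) = 0*(-4) = 0)
B = -1 (B = -8 + 7 = -1)
d(h, t) = h + t (d(h, t) = (h + t) + 0 = h + t)
1/(d(84, B) + 46727) = 1/((84 - 1) + 46727) = 1/(83 + 46727) = 1/46810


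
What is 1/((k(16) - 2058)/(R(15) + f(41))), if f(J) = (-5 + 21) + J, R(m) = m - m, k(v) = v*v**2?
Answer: 57/2038 ≈ 0.027969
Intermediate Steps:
k(v) = v**3
R(m) = 0
f(J) = 16 + J
1/((k(16) - 2058)/(R(15) + f(41))) = 1/((16**3 - 2058)/(0 + (16 + 41))) = 1/((4096 - 2058)/(0 + 57)) = 1/(2038/57) = 57/2038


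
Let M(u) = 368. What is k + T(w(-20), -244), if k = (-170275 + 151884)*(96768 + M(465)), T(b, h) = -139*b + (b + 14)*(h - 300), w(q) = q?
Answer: -1786422132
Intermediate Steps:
T(b, h) = -139*b + (-300 + h)*(14 + b) (T(b, h) = -139*b + (14 + b)*(-300 + h) = -139*b + (-300 + h)*(14 + b))
k = -1786428176 (k = (-170275 + 151884)*(96768 + 368) = -18391*97136 = -1786428176)
k + T(w(-20), -244) = -1786428176 + (-4200 - 439*(-20) + 14*(-244) - 20*(-244)) = -1786428176 + (-4200 + 8780 - 3416 + 4880) = -1786428176 + 6044 = -1786422132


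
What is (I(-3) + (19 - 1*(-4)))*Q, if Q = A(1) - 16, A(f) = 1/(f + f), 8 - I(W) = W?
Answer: -527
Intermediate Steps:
I(W) = 8 - W
A(f) = 1/(2*f)
Q = -31/2 (Q = (½)/1 - 16 = (½)*1 - 16 = ½ - 16 = -31/2 ≈ -15.500)
(I(-3) + (19 - 1*(-4)))*Q = ((8 - 1*(-3)) + (19 - 1*(-4)))*(-31/2) = ((8 + 3) + (19 + 4))*(-31/2) = (11 + 23)*(-31/2) = 34*(-31/2) = -527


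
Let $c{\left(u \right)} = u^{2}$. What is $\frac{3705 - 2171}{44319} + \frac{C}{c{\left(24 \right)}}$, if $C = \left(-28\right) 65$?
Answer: $- \frac{6648083}{2127312} \approx -3.1251$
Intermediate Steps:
$C = -1820$
$\frac{3705 - 2171}{44319} + \frac{C}{c{\left(24 \right)}} = \frac{3705 - 2171}{44319} - \frac{1820}{24^{2}} = \left(3705 - 2171\right) \frac{1}{44319} - \frac{1820}{576} = 1534 \cdot \frac{1}{44319} - \frac{455}{144} = \frac{1534}{44319} - \frac{455}{144} = - \frac{6648083}{2127312}$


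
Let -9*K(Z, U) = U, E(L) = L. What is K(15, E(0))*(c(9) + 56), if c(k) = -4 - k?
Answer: 0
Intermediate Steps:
K(Z, U) = -U/9
K(15, E(0))*(c(9) + 56) = (-⅑*0)*((-4 - 1*9) + 56) = 0*((-4 - 9) + 56) = 0*(-13 + 56) = 0*43 = 0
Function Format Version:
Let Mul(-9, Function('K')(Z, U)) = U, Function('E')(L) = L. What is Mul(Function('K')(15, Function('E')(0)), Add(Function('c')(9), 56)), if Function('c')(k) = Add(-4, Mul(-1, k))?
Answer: 0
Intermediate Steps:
Function('K')(Z, U) = Mul(Rational(-1, 9), U)
Mul(Function('K')(15, Function('E')(0)), Add(Function('c')(9), 56)) = Mul(Mul(Rational(-1, 9), 0), Add(Add(-4, Mul(-1, 9)), 56)) = Mul(0, Add(Add(-4, -9), 56)) = Mul(0, Add(-13, 56)) = Mul(0, 43) = 0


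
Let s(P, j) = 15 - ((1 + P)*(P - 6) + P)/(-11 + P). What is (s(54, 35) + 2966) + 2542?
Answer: 234795/43 ≈ 5460.4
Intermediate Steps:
s(P, j) = 15 - (P + (1 + P)*(-6 + P))/(-11 + P) (s(P, j) = 15 - ((1 + P)*(-6 + P) + P)/(-11 + P) = 15 - (P + (1 + P)*(-6 + P))/(-11 + P))
(s(54, 35) + 2966) + 2542 = ((-159 - 1*54² + 19*54)/(-11 + 54) + 2966) + 2542 = ((-159 - 1*2916 + 1026)/43 + 2966) + 2542 = ((-159 - 2916 + 1026)/43 + 2966) + 2542 = ((1/43)*(-2049) + 2966) + 2542 = (-2049/43 + 2966) + 2542 = 125489/43 + 2542 = 234795/43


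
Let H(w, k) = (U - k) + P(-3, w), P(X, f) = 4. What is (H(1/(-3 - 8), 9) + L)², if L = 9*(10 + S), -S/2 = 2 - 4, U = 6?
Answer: 16129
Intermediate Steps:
S = 4 (S = -2*(2 - 4) = -2*(-2) = 4)
H(w, k) = 10 - k (H(w, k) = (6 - k) + 4 = 10 - k)
L = 126 (L = 9*(10 + 4) = 9*14 = 126)
(H(1/(-3 - 8), 9) + L)² = ((10 - 1*9) + 126)² = ((10 - 9) + 126)² = (1 + 126)² = 127² = 16129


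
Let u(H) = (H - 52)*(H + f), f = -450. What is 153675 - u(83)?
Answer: 165052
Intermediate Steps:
u(H) = (-450 + H)*(-52 + H) (u(H) = (H - 52)*(H - 450) = (-52 + H)*(-450 + H) = (-450 + H)*(-52 + H))
153675 - u(83) = 153675 - (23400 + 83**2 - 502*83) = 153675 - (23400 + 6889 - 41666) = 153675 - 1*(-11377) = 153675 + 11377 = 165052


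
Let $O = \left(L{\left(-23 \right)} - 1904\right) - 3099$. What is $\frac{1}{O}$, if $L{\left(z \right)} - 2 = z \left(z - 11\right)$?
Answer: $- \frac{1}{4219} \approx -0.00023702$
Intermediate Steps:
$L{\left(z \right)} = 2 + z \left(-11 + z\right)$ ($L{\left(z \right)} = 2 + z \left(z - 11\right) = 2 + z \left(-11 + z\right)$)
$O = -4219$ ($O = \left(\left(2 + \left(-23\right)^{2} - -253\right) - 1904\right) - 3099 = \left(\left(2 + 529 + 253\right) - 1904\right) - 3099 = \left(784 - 1904\right) - 3099 = -1120 - 3099 = -4219$)
$\frac{1}{O} = \frac{1}{-4219} = - \frac{1}{4219}$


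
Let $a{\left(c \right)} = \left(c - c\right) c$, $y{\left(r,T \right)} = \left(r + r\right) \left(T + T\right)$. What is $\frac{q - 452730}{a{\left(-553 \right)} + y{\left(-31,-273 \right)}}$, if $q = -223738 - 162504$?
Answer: $- \frac{209743}{8463} \approx -24.784$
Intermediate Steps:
$y{\left(r,T \right)} = 4 T r$ ($y{\left(r,T \right)} = 2 r 2 T = 4 T r$)
$q = -386242$
$a{\left(c \right)} = 0$ ($a{\left(c \right)} = 0 c = 0$)
$\frac{q - 452730}{a{\left(-553 \right)} + y{\left(-31,-273 \right)}} = \frac{-386242 - 452730}{0 + 4 \left(-273\right) \left(-31\right)} = - \frac{838972}{0 + 33852} = - \frac{838972}{33852} = \left(-838972\right) \frac{1}{33852} = - \frac{209743}{8463}$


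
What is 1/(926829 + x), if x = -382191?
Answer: 1/544638 ≈ 1.8361e-6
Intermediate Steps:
1/(926829 + x) = 1/(926829 - 382191) = 1/544638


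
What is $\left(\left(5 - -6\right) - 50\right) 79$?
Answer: $-3081$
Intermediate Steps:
$\left(\left(5 - -6\right) - 50\right) 79 = \left(\left(5 + 6\right) - 50\right) 79 = \left(11 - 50\right) 79 = \left(-39\right) 79 = -3081$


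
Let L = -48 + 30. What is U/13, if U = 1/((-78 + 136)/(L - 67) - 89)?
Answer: -85/99099 ≈ -0.00085773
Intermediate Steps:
L = -18
U = -85/7623 (U = 1/((-78 + 136)/(-18 - 67) - 89) = 1/(58/(-85) - 89) = 1/(58*(-1/85) - 89) = 1/(-58/85 - 89) = 1/(-7623/85) = -85/7623 ≈ -0.011150)
U/13 = -85/7623/13 = -85/7623*1/13 = -85/99099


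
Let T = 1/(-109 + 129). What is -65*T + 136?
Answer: 531/4 ≈ 132.75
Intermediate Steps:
T = 1/20 ≈ 0.050000
-65*T + 136 = -65*1/20 + 136 = -13/4 + 136 = 531/4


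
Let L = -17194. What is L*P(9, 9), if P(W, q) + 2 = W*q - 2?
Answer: -1323938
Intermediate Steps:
P(W, q) = -4 + W*q (P(W, q) = -2 + (W*q - 2) = -2 + (-2 + W*q) = -4 + W*q)
L*P(9, 9) = -17194*(-4 + 9*9) = -17194*(-4 + 81) = -17194*77 = -1323938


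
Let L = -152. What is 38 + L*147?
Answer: -22306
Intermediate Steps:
38 + L*147 = 38 - 152*147 = 38 - 22344 = -22306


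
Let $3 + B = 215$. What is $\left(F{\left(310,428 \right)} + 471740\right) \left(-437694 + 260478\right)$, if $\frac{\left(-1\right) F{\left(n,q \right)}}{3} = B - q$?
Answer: $-83714711808$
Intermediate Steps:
$B = 212$ ($B = -3 + 215 = 212$)
$F{\left(n,q \right)} = -636 + 3 q$ ($F{\left(n,q \right)} = - 3 \left(212 - q\right) = -636 + 3 q$)
$\left(F{\left(310,428 \right)} + 471740\right) \left(-437694 + 260478\right) = \left(\left(-636 + 3 \cdot 428\right) + 471740\right) \left(-437694 + 260478\right) = \left(\left(-636 + 1284\right) + 471740\right) \left(-177216\right) = \left(648 + 471740\right) \left(-177216\right) = 472388 \left(-177216\right) = -83714711808$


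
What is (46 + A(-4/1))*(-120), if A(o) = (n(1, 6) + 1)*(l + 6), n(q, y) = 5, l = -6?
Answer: -5520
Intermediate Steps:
A(o) = 0 (A(o) = (5 + 1)*(-6 + 6) = 6*0 = 0)
(46 + A(-4/1))*(-120) = (46 + 0)*(-120) = 46*(-120) = -5520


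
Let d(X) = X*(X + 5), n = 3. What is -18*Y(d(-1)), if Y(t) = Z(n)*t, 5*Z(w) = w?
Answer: 216/5 ≈ 43.200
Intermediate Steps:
Z(w) = w/5
d(X) = X*(5 + X)
Y(t) = 3*t/5 (Y(t) = ((⅕)*3)*t = 3*t/5)
-18*Y(d(-1)) = -54*(-(5 - 1))/5 = -54*(-1*4)/5 = -54*(-4)/5 = -18*(-12/5) = 216/5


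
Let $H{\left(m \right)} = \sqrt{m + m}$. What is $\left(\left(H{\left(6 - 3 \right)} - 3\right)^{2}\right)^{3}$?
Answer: $\left(3 - \sqrt{6}\right)^{6} \approx 0.027835$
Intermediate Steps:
$H{\left(m \right)} = \sqrt{2} \sqrt{m}$ ($H{\left(m \right)} = \sqrt{2 m} = \sqrt{2} \sqrt{m}$)
$\left(\left(H{\left(6 - 3 \right)} - 3\right)^{2}\right)^{3} = \left(\left(\sqrt{2} \sqrt{6 - 3} - 3\right)^{2}\right)^{3} = \left(\left(\sqrt{2} \sqrt{3} - 3\right)^{2}\right)^{3} = \left(\left(\sqrt{6} - 3\right)^{2}\right)^{3} = \left(\left(-3 + \sqrt{6}\right)^{2}\right)^{3} = \left(-3 + \sqrt{6}\right)^{6}$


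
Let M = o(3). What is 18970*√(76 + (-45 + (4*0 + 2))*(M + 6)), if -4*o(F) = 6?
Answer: 9485*I*√470 ≈ 2.0563e+5*I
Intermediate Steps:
o(F) = -3/2 (o(F) = -¼*6 = -3/2)
M = -3/2 ≈ -1.5000
18970*√(76 + (-45 + (4*0 + 2))*(M + 6)) = 18970*√(76 + (-45 + (4*0 + 2))*(-3/2 + 6)) = 18970*√(76 + (-45 + (0 + 2))*(9/2)) = 18970*√(76 + (-45 + 2)*(9/2)) = 18970*√(76 - 43*9/2) = 18970*√(76 - 387/2) = 18970*√(-235/2) = 18970*(I*√470/2) = 9485*I*√470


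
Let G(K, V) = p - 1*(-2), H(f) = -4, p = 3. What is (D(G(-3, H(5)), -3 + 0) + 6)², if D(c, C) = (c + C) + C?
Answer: 25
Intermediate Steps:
G(K, V) = 5 (G(K, V) = 3 - 1*(-2) = 3 + 2 = 5)
D(c, C) = c + 2*C (D(c, C) = (C + c) + C = c + 2*C)
(D(G(-3, H(5)), -3 + 0) + 6)² = ((5 + 2*(-3 + 0)) + 6)² = ((5 + 2*(-3)) + 6)² = ((5 - 6) + 6)² = (-1 + 6)² = 5² = 25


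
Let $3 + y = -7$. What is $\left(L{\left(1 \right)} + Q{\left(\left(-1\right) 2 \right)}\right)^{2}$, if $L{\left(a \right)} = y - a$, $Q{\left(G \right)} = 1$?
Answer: $100$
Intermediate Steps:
$y = -10$ ($y = -3 - 7 = -10$)
$L{\left(a \right)} = -10 - a$
$\left(L{\left(1 \right)} + Q{\left(\left(-1\right) 2 \right)}\right)^{2} = \left(\left(-10 - 1\right) + 1\right)^{2} = \left(-11 + 1\right)^{2} = \left(-10\right)^{2} = 100$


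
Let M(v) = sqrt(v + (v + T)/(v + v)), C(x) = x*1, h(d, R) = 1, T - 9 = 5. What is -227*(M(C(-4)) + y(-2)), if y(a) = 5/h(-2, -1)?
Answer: -1135 - 227*I*sqrt(21)/2 ≈ -1135.0 - 520.12*I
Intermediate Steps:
T = 14 (T = 9 + 5 = 14)
C(x) = x
y(a) = 5 (y(a) = 5/1 = 5*1 = 5)
M(v) = sqrt(v + (14 + v)/(2*v)) (M(v) = sqrt(v + (v + 14)/(v + v)) = sqrt(v + (14 + v)/((2*v))) = sqrt(v + (14 + v)*(1/(2*v))) = sqrt(v + (14 + v)/(2*v)))
-227*(M(C(-4)) + y(-2)) = -227*(sqrt(2 + 4*(-4) + 28/(-4))/2 + 5) = -227*(sqrt(2 - 16 + 28*(-1/4))/2 + 5) = -227*(sqrt(2 - 16 - 7)/2 + 5) = -227*(sqrt(-21)/2 + 5) = -227*((I*sqrt(21))/2 + 5) = -227*(I*sqrt(21)/2 + 5) = -227*(5 + I*sqrt(21)/2) = -1135 - 227*I*sqrt(21)/2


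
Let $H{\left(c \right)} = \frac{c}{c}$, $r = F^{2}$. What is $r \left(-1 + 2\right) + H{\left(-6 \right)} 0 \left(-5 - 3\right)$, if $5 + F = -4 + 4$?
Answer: $25$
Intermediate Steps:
$F = -5$ ($F = -5 + \left(-4 + 4\right) = -5 + 0 = -5$)
$r = 25$ ($r = \left(-5\right)^{2} = 25$)
$H{\left(c \right)} = 1$
$r \left(-1 + 2\right) + H{\left(-6 \right)} 0 \left(-5 - 3\right) = 25 \left(-1 + 2\right) + 1 \cdot 0 \left(-5 - 3\right) = 25 \cdot 1 + 1 \cdot 0 \left(-8\right) = 25 + 1 \cdot 0 = 25 + 0 = 25$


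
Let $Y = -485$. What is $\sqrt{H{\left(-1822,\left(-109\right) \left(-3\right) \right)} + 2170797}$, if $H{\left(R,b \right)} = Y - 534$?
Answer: $\sqrt{2169778} \approx 1473.0$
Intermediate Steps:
$H{\left(R,b \right)} = -1019$ ($H{\left(R,b \right)} = -485 - 534 = -1019$)
$\sqrt{H{\left(-1822,\left(-109\right) \left(-3\right) \right)} + 2170797} = \sqrt{-1019 + 2170797} = \sqrt{2169778}$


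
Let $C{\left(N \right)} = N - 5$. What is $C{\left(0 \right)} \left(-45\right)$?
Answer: $225$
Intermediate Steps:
$C{\left(N \right)} = -5 + N$ ($C{\left(N \right)} = N - 5 = -5 + N$)
$C{\left(0 \right)} \left(-45\right) = \left(-5 + 0\right) \left(-45\right) = \left(-5\right) \left(-45\right) = 225$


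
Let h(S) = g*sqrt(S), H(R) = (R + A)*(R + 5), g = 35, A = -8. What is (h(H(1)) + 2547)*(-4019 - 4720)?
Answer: -22258233 - 305865*I*sqrt(42) ≈ -2.2258e+7 - 1.9822e+6*I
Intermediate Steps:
H(R) = (-8 + R)*(5 + R) (H(R) = (R - 8)*(R + 5) = (-8 + R)*(5 + R))
h(S) = 35*sqrt(S)
(h(H(1)) + 2547)*(-4019 - 4720) = (35*sqrt(-40 + 1**2 - 3*1) + 2547)*(-4019 - 4720) = (35*sqrt(-40 + 1 - 3) + 2547)*(-8739) = (35*sqrt(-42) + 2547)*(-8739) = (35*(I*sqrt(42)) + 2547)*(-8739) = (35*I*sqrt(42) + 2547)*(-8739) = (2547 + 35*I*sqrt(42))*(-8739) = -22258233 - 305865*I*sqrt(42)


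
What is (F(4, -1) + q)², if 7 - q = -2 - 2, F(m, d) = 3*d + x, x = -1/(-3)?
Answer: 625/9 ≈ 69.444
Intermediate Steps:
x = ⅓ (x = -1*(-⅓) = ⅓ ≈ 0.33333)
F(m, d) = ⅓ + 3*d (F(m, d) = 3*d + ⅓ = ⅓ + 3*d)
q = 11 (q = 7 - (-2 - 2) = 7 - 1*(-4) = 7 + 4 = 11)
(F(4, -1) + q)² = ((⅓ + 3*(-1)) + 11)² = ((⅓ - 3) + 11)² = (-8/3 + 11)² = (25/3)² = 625/9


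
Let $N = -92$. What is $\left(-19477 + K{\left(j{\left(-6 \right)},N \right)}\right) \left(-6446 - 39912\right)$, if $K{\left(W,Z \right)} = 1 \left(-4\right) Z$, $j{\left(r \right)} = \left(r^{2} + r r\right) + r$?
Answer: $885855022$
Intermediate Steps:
$j{\left(r \right)} = r + 2 r^{2}$ ($j{\left(r \right)} = \left(r^{2} + r^{2}\right) + r = 2 r^{2} + r = r + 2 r^{2}$)
$K{\left(W,Z \right)} = - 4 Z$
$\left(-19477 + K{\left(j{\left(-6 \right)},N \right)}\right) \left(-6446 - 39912\right) = \left(-19477 - -368\right) \left(-6446 - 39912\right) = \left(-19477 + 368\right) \left(-46358\right) = \left(-19109\right) \left(-46358\right) = 885855022$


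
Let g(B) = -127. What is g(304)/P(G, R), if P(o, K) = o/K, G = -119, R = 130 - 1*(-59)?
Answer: 3429/17 ≈ 201.71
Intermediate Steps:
R = 189 (R = 130 + 59 = 189)
g(304)/P(G, R) = -127/((-119/189)) = -127/((-119*1/189)) = -127/(-17/27) = -127*(-27/17) = 3429/17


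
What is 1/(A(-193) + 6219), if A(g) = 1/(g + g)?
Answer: 386/2400533 ≈ 0.00016080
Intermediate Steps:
A(g) = 1/(2*g)
1/(A(-193) + 6219) = 1/((1/2)/(-193) + 6219) = 1/((1/2)*(-1/193) + 6219) = 1/(-1/386 + 6219) = 1/(2400533/386) = 386/2400533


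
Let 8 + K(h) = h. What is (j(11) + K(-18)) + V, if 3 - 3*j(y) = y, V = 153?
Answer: 373/3 ≈ 124.33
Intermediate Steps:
K(h) = -8 + h
j(y) = 1 - y/3
(j(11) + K(-18)) + V = ((1 - ⅓*11) + (-8 - 18)) + 153 = ((1 - 11/3) - 26) + 153 = (-8/3 - 26) + 153 = -86/3 + 153 = 373/3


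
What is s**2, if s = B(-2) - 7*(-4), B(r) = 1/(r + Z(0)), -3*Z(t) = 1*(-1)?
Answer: 18769/25 ≈ 750.76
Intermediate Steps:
Z(t) = 1/3 (Z(t) = -(-1)/3 = -1/3*(-1) = 1/3)
B(r) = 1/(1/3 + r) (B(r) = 1/(r + 1/3) = 1/(1/3 + r))
s = 137/5 (s = 3/(1 + 3*(-2)) - 7*(-4) = 3/(1 - 6) + 28 = 3/(-5) + 28 = 3*(-1/5) + 28 = -3/5 + 28 = 137/5 ≈ 27.400)
s**2 = (137/5)**2 = 18769/25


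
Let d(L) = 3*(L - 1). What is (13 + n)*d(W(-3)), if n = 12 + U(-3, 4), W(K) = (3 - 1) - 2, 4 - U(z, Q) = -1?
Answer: -90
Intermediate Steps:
U(z, Q) = 5 (U(z, Q) = 4 - 1*(-1) = 4 + 1 = 5)
W(K) = 0 (W(K) = 2 - 2 = 0)
d(L) = -3 + 3*L (d(L) = 3*(-1 + L) = -3 + 3*L)
n = 17 (n = 12 + 5 = 17)
(13 + n)*d(W(-3)) = (13 + 17)*(-3 + 3*0) = 30*(-3 + 0) = 30*(-3) = -90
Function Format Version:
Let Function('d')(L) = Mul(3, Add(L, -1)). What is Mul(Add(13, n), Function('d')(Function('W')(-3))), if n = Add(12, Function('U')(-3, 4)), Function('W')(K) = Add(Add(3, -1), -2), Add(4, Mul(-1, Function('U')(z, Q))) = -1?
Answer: -90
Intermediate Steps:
Function('U')(z, Q) = 5 (Function('U')(z, Q) = Add(4, Mul(-1, -1)) = Add(4, 1) = 5)
Function('W')(K) = 0 (Function('W')(K) = Add(2, -2) = 0)
Function('d')(L) = Add(-3, Mul(3, L)) (Function('d')(L) = Mul(3, Add(-1, L)) = Add(-3, Mul(3, L)))
n = 17 (n = Add(12, 5) = 17)
Mul(Add(13, n), Function('d')(Function('W')(-3))) = Mul(Add(13, 17), Add(-3, Mul(3, 0))) = Mul(30, Add(-3, 0)) = Mul(30, -3) = -90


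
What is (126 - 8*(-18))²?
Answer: 72900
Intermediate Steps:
(126 - 8*(-18))² = (126 + 144)² = 270² = 72900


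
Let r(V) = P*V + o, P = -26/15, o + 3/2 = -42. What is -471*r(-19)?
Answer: 49769/10 ≈ 4976.9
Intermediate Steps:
o = -87/2 (o = -3/2 - 42 = -87/2 ≈ -43.500)
P = -26/15 (P = -26*1/15 = -26/15 ≈ -1.7333)
r(V) = -87/2 - 26*V/15 (r(V) = -26*V/15 - 87/2 = -87/2 - 26*V/15)
-471*r(-19) = -471*(-87/2 - 26/15*(-19)) = -471*(-87/2 + 494/15) = -471*(-317/30) = 49769/10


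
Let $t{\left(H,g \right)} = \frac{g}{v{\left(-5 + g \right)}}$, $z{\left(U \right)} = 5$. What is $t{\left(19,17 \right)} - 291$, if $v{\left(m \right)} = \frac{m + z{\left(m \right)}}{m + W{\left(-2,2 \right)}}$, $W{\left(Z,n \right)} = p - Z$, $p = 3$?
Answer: $-274$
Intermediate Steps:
$W{\left(Z,n \right)} = 3 - Z$
$v{\left(m \right)} = 1$ ($v{\left(m \right)} = \frac{m + 5}{m + \left(3 - -2\right)} = \frac{5 + m}{m + \left(3 + 2\right)} = \frac{5 + m}{m + 5} = \frac{5 + m}{5 + m} = 1$)
$t{\left(H,g \right)} = g$ ($t{\left(H,g \right)} = \frac{g}{1} = g 1 = g$)
$t{\left(19,17 \right)} - 291 = 17 - 291 = -274$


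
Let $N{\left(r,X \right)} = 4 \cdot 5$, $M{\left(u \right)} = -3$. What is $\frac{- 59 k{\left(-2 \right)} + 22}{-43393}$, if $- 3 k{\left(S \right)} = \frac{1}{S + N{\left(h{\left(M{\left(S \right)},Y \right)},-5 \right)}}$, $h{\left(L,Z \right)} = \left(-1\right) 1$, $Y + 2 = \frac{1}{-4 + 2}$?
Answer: $- \frac{1247}{2343222} \approx -0.00053217$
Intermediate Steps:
$Y = - \frac{5}{2}$ ($Y = -2 + \frac{1}{-4 + 2} = -2 + \frac{1}{-2} = -2 - \frac{1}{2} = - \frac{5}{2} \approx -2.5$)
$h{\left(L,Z \right)} = -1$
$N{\left(r,X \right)} = 20$
$k{\left(S \right)} = - \frac{1}{3 \left(20 + S\right)}$ ($k{\left(S \right)} = - \frac{1}{3 \left(S + 20\right)} = - \frac{1}{3 \left(20 + S\right)}$)
$\frac{- 59 k{\left(-2 \right)} + 22}{-43393} = \frac{- 59 \left(- \frac{1}{60 + 3 \left(-2\right)}\right) + 22}{-43393} = \left(- 59 \left(- \frac{1}{60 - 6}\right) + 22\right) \left(- \frac{1}{43393}\right) = \left(- 59 \left(- \frac{1}{54}\right) + 22\right) \left(- \frac{1}{43393}\right) = \left(- 59 \left(\left(-1\right) \frac{1}{54}\right) + 22\right) \left(- \frac{1}{43393}\right) = \left(\left(-59\right) \left(- \frac{1}{54}\right) + 22\right) \left(- \frac{1}{43393}\right) = \left(\frac{59}{54} + 22\right) \left(- \frac{1}{43393}\right) = \frac{1247}{54} \left(- \frac{1}{43393}\right) = - \frac{1247}{2343222}$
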